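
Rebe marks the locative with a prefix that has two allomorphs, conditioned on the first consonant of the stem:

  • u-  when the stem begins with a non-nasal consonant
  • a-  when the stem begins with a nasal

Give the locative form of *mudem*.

amudem

The first consonant of *mudem* is /m/, which is a nasal, so the prefix is a-, giving *amudem*.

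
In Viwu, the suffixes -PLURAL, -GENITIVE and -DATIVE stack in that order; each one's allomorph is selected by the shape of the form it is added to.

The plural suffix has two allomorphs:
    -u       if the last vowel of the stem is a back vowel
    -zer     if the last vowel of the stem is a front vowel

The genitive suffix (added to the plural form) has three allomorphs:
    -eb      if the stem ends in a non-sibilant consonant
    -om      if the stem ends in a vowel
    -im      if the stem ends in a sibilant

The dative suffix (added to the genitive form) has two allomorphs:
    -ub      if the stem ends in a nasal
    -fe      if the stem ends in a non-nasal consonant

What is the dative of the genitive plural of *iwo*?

iwouomub

Since the last vowel of *iwo* is /o/ (a back vowel), it takes -u, giving *iwou*.
The plural form *iwou* — final sound /u/ (a vowel) → -om → *iwouom*.
The final consonant of the genitive form *iwouom* is /m/, which is a nasal, so the dative suffix is -ub, giving *iwouomub*.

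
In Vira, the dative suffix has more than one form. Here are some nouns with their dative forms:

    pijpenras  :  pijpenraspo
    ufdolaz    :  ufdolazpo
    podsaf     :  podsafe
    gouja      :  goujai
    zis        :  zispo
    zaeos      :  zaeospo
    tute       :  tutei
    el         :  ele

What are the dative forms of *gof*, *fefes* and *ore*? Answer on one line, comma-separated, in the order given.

Looking at the final sound of each stem: -po when the stem ends in a sibilant (*pijpenras*, *ufdolaz*, *zis*, *zaeos*); -e when the stem ends in a non-sibilant consonant (*podsaf*, *el*); -i when the stem ends in a vowel (*gouja*, *tute*).
*gof* — final sound /f/ (a non-sibilant consonant) → -e → *gofe*.
The final sound of *fefes* is /s/, which is a sibilant, so the suffix is -po, giving *fefespo*.
*ore* — final sound /e/ (a vowel) → -i → *orei*.

gofe, fefespo, orei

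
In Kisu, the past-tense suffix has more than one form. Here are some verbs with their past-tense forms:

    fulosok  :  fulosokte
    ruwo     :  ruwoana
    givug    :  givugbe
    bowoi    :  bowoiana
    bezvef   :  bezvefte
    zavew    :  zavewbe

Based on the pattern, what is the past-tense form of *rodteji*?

Looking at the final sound of each stem: -te when the stem ends in a voiceless consonant (*fulosok*, *bezvef*); -be when the stem ends in a voiced consonant (*givug*, *zavew*); -ana when the stem ends in a vowel (*ruwo*, *bowoi*).
Since the final sound of *rodteji* is /i/ (a vowel), it takes -ana, giving *rodtejiana*.

rodtejiana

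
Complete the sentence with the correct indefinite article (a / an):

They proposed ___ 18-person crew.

The indefinite article is chosen by the initial *sound* of the following word, not its spelling.
The number *18* is spoken "eighteen", beginning with /ˌeɪˈtiːn/ — a vowel sound.
So the article is *an*: They proposed an 18-person crew.

an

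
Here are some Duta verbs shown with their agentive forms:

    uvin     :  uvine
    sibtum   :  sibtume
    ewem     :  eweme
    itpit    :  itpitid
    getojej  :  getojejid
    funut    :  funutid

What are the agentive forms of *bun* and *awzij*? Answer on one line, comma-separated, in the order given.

The suffix is conditioned by the final consonant: -e when the stem ends in a nasal (*uvin*, *sibtum*, *ewem*); -id when the stem ends in a non-nasal consonant (*itpit*, *getojej*, *funut*).
Since the final consonant of *bun* is /n/ (a nasal), it takes -e, giving *bune*.
*awzij* — final consonant /j/ (non-nasal) → -id → *awzijid*.

bune, awzijid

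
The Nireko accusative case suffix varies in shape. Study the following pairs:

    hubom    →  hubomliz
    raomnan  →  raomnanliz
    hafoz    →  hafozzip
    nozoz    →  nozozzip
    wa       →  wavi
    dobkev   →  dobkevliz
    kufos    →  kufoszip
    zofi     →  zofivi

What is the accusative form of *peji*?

pejivi

The suffix is conditioned by the final sound: -zip when the stem ends in a sibilant (*hafoz*, *nozoz*, *kufos*); -liz when the stem ends in a non-sibilant consonant (*hubom*, *raomnan*, *dobkev*); -vi when the stem ends in a vowel (*wa*, *zofi*).
*peji* — final sound /i/ (a vowel) → -vi → *pejivi*.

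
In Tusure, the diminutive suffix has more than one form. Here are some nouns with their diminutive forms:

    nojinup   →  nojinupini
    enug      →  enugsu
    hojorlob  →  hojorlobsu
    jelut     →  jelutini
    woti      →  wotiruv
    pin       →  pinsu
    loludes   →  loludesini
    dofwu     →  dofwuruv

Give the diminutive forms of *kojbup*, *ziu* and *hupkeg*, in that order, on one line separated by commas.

The alternation tracks the final sound of the stem — -ini when the stem ends in a voiceless consonant (*nojinup*, *jelut*, *loludes*); -su when the stem ends in a voiced consonant (*enug*, *hojorlob*, *pin*); -ruv when the stem ends in a vowel (*woti*, *dofwu*).
The final sound of *kojbup* is /p/, which is a voiceless consonant, so the suffix is -ini, giving *kojbupini*.
The final sound of *ziu* is /u/, which is a vowel, so the suffix is -ruv, giving *ziuruv*.
*hupkeg* — final sound /g/ (a voiced consonant) → -su → *hupkegsu*.

kojbupini, ziuruv, hupkegsu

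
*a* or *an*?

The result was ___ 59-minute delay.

a

The indefinite article is chosen by the initial *sound* of the following word, not its spelling.
The number *59* is spoken "fifty-…", beginning with /ˈfɪfti/ — a consonant sound.
So the article is *a*: The result was a 59-minute delay.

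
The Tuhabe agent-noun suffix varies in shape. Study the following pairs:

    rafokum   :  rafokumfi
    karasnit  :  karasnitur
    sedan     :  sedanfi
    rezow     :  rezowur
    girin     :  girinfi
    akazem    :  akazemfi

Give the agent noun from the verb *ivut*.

ivutur

The pattern is nasality of the final consonant: -fi when the stem ends in a nasal (*rafokum*, *sedan*, *girin*, *akazem*); -ur when the stem ends in a non-nasal consonant (*karasnit*, *rezow*).
Since the final consonant of *ivut* is /t/ (non-nasal), it takes -ur, giving *ivutur*.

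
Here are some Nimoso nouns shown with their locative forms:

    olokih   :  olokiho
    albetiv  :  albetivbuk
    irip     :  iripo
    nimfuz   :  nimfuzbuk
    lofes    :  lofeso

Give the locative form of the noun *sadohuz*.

Looking at the final consonant of each stem: -o when the stem ends in a voiceless consonant (*olokih*, *irip*, *lofes*); -buk when the stem ends in a voiced consonant (*albetiv*, *nimfuz*).
The final consonant of *sadohuz* is /z/, which is voiced, so the suffix is -buk, giving *sadohuzbuk*.

sadohuzbuk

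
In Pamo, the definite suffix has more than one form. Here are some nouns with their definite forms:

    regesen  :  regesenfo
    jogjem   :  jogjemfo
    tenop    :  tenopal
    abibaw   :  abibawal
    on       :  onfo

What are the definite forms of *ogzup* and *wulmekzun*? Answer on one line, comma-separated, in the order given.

The alternation tracks the final consonant of the stem — -fo when the stem ends in a nasal (*regesen*, *jogjem*, *on*); -al when the stem ends in a non-nasal consonant (*tenop*, *abibaw*).
The final consonant of *ogzup* is /p/, which is non-nasal, so the suffix is -al, giving *ogzupal*.
*wulmekzun*: final consonant = /n/, a nasal → -fo → *wulmekzunfo*.

ogzupal, wulmekzunfo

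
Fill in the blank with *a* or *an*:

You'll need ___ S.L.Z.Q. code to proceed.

The indefinite article is chosen by the initial *sound* of the following word, not its spelling.
The initialism *S.L.Z.Q.* is read letter by letter; the first letter, S, is pronounced /ɛs/, which begins with a vowel sound.
So the article is *an*: You'll need an S.L.Z.Q. code to proceed.

an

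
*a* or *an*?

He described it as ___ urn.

an

The indefinite article is chosen by the initial *sound* of the following word, not its spelling.
*urn* begins with the sound /ɜr/ (u pronounced /ɜr/) — a vowel sound.
So the article is *an*: He described it as an urn.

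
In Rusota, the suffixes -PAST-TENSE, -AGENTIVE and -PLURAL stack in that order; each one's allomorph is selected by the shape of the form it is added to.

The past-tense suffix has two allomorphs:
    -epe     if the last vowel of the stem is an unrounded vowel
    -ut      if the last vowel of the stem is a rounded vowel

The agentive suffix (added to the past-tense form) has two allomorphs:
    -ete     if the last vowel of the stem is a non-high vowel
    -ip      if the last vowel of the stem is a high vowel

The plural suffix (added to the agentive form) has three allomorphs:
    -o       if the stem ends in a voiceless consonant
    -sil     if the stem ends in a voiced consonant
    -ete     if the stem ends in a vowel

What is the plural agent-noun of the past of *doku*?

*doku*: last vowel = /u/, a rounded vowel → -ut → *dokuut*.
The last vowel of the past-tense form *dokuut* is /u/, which is a high vowel, so the agentive suffix is -ip, giving *dokuutip*.
The agentive form *dokuutip* — final sound /p/ (a voiceless consonant) → -o → *dokuutipo*.

dokuutipo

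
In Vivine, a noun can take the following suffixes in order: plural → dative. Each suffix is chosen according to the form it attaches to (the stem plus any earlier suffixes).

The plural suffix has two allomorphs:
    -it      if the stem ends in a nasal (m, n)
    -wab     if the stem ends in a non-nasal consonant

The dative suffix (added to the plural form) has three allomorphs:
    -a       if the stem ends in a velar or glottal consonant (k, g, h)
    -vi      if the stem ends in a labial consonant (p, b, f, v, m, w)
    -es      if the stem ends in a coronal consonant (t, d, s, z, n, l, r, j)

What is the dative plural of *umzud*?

*umzud* — final consonant /d/ (non-nasal) → -wab → *umzudwab*.
The plural form *umzudwab*: final consonant = /b/, labial → -vi → *umzudwabvi*.

umzudwabvi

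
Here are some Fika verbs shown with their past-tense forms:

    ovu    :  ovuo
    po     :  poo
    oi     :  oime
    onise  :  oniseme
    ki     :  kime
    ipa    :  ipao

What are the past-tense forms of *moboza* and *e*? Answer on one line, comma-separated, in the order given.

The alternation tracks the last vowel of the stem — -me when the last vowel of the stem is a front vowel (*oi*, *onise*, *ki*); -o when the last vowel of the stem is a back vowel (*ovu*, *po*, *ipa*).
The last vowel of *moboza* is /a/, which is a back vowel, so the suffix is -o, giving *mobozao*.
The last vowel of *e* is /e/, which is a front vowel, so the suffix is -me, giving *eme*.

mobozao, eme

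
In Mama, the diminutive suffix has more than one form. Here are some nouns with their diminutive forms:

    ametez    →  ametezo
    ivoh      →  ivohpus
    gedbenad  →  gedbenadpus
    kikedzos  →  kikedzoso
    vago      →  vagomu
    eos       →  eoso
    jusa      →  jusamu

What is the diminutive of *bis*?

biso

The alternation tracks the final sound of the stem — -o when the stem ends in a sibilant (*ametez*, *kikedzos*, *eos*); -pus when the stem ends in a non-sibilant consonant (*ivoh*, *gedbenad*); -mu when the stem ends in a vowel (*vago*, *jusa*).
*bis*: final sound = /s/, a sibilant → -o → *biso*.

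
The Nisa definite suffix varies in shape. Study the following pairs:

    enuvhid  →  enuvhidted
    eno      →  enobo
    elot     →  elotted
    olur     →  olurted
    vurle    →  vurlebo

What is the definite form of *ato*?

atobo

The suffix is conditioned by the final sound: -ted when the stem ends in a consonant (*enuvhid*, *elot*, *olur*); -bo when the stem ends in a vowel (*eno*, *vurle*).
Since the final sound of *ato* is /o/ (a vowel), it takes -bo, giving *atobo*.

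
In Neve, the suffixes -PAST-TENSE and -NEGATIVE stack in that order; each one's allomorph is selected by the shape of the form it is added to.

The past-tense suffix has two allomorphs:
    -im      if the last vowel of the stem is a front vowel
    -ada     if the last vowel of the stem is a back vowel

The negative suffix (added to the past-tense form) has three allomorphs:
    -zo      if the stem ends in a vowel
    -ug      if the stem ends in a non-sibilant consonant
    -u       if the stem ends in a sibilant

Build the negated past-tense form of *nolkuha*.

nolkuhaadazo

*nolkuha* — last vowel /a/ (a back vowel) → -ada → *nolkuhaada*.
The past-tense form *nolkuhaada*: final sound = /a/, a vowel → -zo → *nolkuhaadazo*.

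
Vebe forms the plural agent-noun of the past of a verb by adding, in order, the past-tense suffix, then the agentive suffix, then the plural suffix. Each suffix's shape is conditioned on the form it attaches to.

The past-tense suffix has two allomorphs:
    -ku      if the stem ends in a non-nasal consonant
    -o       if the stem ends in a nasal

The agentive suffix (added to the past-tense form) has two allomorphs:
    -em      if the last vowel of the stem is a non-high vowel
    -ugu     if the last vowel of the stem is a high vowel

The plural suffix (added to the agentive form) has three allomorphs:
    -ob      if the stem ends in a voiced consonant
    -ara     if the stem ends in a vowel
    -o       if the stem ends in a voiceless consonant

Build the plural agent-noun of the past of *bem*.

bemoemob

The final consonant of *bem* is /m/, which is a nasal, so the past-tense suffix is -o, giving *bemo*.
Since the last vowel of the past-tense form *bemo* is /o/ (a non-high vowel), it takes -em, giving *bemoem*.
The agentive form *bemoem*: final sound = /m/, a voiced consonant → -ob → *bemoemob*.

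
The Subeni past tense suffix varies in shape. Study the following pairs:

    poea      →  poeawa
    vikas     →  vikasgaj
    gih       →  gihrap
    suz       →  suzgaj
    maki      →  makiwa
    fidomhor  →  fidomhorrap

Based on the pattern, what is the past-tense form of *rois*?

roisgaj

The alternation tracks the final sound of the stem — -gaj when the stem ends in a sibilant (*vikas*, *suz*); -rap when the stem ends in a non-sibilant consonant (*gih*, *fidomhor*); -wa when the stem ends in a vowel (*poea*, *maki*).
*rois*: final sound = /s/, a sibilant → -gaj → *roisgaj*.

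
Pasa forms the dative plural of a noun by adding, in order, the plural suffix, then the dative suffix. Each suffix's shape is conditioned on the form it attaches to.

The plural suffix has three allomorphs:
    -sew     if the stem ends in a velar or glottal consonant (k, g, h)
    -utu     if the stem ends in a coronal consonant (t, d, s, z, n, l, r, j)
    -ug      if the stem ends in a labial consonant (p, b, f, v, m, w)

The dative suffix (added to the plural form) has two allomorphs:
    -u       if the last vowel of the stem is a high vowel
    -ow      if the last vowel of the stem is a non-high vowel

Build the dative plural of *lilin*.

*lilin* — final consonant /n/ (coronal) → -utu → *lilinutu*.
The plural form *lilinutu*: last vowel = /u/, a high vowel → -u → *lilinutuu*.

lilinutuu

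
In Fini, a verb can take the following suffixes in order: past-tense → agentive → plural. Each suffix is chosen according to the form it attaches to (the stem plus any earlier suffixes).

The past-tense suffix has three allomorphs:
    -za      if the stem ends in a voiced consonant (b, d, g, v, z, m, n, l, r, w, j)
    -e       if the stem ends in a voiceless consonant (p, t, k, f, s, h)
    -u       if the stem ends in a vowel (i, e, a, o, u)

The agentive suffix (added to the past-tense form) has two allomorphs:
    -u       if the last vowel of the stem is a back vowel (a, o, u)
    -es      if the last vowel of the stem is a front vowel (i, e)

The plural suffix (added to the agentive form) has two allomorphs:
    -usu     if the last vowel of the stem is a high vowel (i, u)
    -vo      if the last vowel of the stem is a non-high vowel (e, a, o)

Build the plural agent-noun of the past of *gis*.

giseesvo

*gis* — final sound /s/ (a voiceless consonant) → -e → *gise*.
Since the last vowel of the past-tense form *gise* is /e/ (a front vowel), it takes -es, giving *gisees*.
The agentive form *gisees*: last vowel = /e/, a non-high vowel → -vo → *giseesvo*.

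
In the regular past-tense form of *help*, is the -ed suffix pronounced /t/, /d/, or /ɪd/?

/t/

The stem *help* ends in a voiceless consonant other than /t/.
The -ed suffix is realized as /ɪd/ after /t, d/; as /t/ after other voiceless consonants; and as /d/ after other voiced sounds.
So -ed on *help* is pronounced /t/.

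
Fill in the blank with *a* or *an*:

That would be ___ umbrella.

The indefinite article is chosen by the initial *sound* of the following word, not its spelling.
*umbrella* begins with the sound /ʌ/ (u pronounced /ʌ/) — a vowel sound.
So the article is *an*: That would be an umbrella.

an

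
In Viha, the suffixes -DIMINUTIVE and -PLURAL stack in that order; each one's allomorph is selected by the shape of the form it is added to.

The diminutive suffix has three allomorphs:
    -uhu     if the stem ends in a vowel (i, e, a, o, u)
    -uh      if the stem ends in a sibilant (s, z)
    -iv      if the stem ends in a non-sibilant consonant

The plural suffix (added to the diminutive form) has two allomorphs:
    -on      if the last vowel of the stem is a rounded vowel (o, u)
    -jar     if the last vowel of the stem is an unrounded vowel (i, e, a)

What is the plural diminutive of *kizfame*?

kizfameuhuon

Since the final sound of *kizfame* is /e/ (a vowel), it takes -uhu, giving *kizfameuhu*.
The last vowel of the diminutive form *kizfameuhu* is /u/, which is a rounded vowel, so the plural suffix is -on, giving *kizfameuhuon*.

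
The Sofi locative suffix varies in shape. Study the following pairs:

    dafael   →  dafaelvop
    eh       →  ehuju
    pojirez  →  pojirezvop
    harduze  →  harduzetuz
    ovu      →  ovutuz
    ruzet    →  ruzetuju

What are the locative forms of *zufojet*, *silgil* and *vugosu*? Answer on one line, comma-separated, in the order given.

The suffix is conditioned by the final sound: -uju when the stem ends in a voiceless consonant (*eh*, *ruzet*); -vop when the stem ends in a voiced consonant (*dafael*, *pojirez*); -tuz when the stem ends in a vowel (*harduze*, *ovu*).
*zufojet*: final sound = /t/, a voiceless consonant → -uju → *zufojetuju*.
*silgil* — final sound /l/ (a voiced consonant) → -vop → *silgilvop*.
*vugosu*: final sound = /u/, a vowel → -tuz → *vugosutuz*.

zufojetuju, silgilvop, vugosutuz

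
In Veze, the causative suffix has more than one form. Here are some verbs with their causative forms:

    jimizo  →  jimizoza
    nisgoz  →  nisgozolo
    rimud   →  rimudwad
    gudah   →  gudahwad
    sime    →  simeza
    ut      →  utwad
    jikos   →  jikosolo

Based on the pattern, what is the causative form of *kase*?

Looking at the final sound of each stem: -olo when the stem ends in a sibilant (*nisgoz*, *jikos*); -wad when the stem ends in a non-sibilant consonant (*rimud*, *gudah*, *ut*); -za when the stem ends in a vowel (*jimizo*, *sime*).
The final sound of *kase* is /e/, which is a vowel, so the suffix is -za, giving *kaseza*.

kaseza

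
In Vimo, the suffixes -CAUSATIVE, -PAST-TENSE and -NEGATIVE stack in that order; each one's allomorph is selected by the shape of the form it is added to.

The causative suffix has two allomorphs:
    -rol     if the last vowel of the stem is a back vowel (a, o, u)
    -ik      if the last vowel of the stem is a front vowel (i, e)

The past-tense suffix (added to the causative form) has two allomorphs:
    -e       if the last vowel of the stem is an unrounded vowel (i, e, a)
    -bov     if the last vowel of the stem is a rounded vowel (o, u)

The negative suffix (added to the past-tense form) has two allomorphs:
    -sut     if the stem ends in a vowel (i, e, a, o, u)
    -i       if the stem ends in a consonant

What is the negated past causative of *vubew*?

The last vowel of *vubew* is /e/, which is a front vowel, so the causative suffix is -ik, giving *vubewik*.
Since the last vowel of the causative form *vubewik* is /i/ (an unrounded vowel), it takes -e, giving *vubewike*.
The past-tense form *vubewike*: final sound = /e/, a vowel → -sut → *vubewikesut*.

vubewikesut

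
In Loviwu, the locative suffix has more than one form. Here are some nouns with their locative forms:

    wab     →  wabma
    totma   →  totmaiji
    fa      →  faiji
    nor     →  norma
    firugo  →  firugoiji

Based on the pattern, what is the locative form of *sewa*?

sewaiji

Looking at the final sound of each stem: -ma when the stem ends in a consonant (*wab*, *nor*); -iji when the stem ends in a vowel (*totma*, *fa*, *firugo*).
*sewa* — final sound /a/ (a vowel) → -iji → *sewaiji*.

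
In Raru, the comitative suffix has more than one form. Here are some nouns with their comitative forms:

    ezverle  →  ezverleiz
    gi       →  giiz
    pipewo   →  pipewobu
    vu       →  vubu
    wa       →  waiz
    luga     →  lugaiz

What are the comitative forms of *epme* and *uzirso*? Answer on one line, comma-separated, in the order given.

Looking at the last vowel of each stem: -bu when the last vowel of the stem is a rounded vowel (*pipewo*, *vu*); -iz when the last vowel of the stem is an unrounded vowel (*ezverle*, *gi*, *wa*, *luga*).
*epme* — last vowel /e/ (an unrounded vowel) → -iz → *epmeiz*.
The last vowel of *uzirso* is /o/, which is a rounded vowel, so the suffix is -bu, giving *uzirsobu*.

epmeiz, uzirsobu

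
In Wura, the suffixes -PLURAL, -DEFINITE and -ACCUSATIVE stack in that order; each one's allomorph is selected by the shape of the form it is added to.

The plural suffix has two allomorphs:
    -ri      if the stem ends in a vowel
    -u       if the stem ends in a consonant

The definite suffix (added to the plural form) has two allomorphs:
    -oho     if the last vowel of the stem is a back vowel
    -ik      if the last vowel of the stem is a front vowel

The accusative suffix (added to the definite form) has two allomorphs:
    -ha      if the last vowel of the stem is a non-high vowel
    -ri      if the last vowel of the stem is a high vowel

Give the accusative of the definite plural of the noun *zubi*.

zubiriikri

*zubi*: final sound = /i/, a vowel → -ri → *zubiri*.
The plural form *zubiri*: last vowel = /i/, a front vowel → -ik → *zubiriik*.
The last vowel of the definite form *zubiriik* is /i/, which is a high vowel, so the accusative suffix is -ri, giving *zubiriikri*.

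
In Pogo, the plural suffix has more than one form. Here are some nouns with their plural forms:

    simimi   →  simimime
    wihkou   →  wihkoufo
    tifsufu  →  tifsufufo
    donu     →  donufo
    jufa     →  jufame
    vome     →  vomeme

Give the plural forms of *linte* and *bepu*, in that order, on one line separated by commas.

The suffix is conditioned by the last vowel: -fo when the last vowel of the stem is a rounded vowel (*wihkou*, *tifsufu*, *donu*); -me when the last vowel of the stem is an unrounded vowel (*simimi*, *jufa*, *vome*).
Since the last vowel of *linte* is /e/ (an unrounded vowel), it takes -me, giving *linteme*.
*bepu*: last vowel = /u/, a rounded vowel → -fo → *bepufo*.

linteme, bepufo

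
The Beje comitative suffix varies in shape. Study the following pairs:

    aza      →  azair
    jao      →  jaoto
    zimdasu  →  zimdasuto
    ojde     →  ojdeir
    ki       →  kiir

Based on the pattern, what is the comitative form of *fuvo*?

fuvoto

The alternation tracks the last vowel of the stem — -to when the last vowel of the stem is a rounded vowel (*jao*, *zimdasu*); -ir when the last vowel of the stem is an unrounded vowel (*aza*, *ojde*, *ki*).
Since the last vowel of *fuvo* is /o/ (a rounded vowel), it takes -to, giving *fuvoto*.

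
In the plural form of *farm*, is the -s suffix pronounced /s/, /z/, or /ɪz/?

/z/

The stem *farm* ends in a voiced non-sibilant sound.
The plural suffix surfaces as /ɪz/ after sibilants, /s/ after other voiceless consonants, and /z/ after other voiced sounds.
So the plural -s on *farm* is pronounced /z/.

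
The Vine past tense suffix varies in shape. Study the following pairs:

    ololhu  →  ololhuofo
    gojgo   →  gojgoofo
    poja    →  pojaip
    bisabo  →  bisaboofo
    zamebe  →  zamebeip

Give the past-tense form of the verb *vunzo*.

Looking at the last vowel of each stem: -ofo when the last vowel of the stem is a rounded vowel (*ololhu*, *gojgo*, *bisabo*); -ip when the last vowel of the stem is an unrounded vowel (*poja*, *zamebe*).
Since the last vowel of *vunzo* is /o/ (a rounded vowel), it takes -ofo, giving *vunzoofo*.

vunzoofo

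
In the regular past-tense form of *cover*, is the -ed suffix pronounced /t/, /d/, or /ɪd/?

The stem *cover* ends in a voiced sound other than /d/.
The -ed suffix is realized as /ɪd/ after /t, d/; as /t/ after other voiceless consonants; and as /d/ after other voiced sounds.
So -ed on *cover* is pronounced /d/.

/d/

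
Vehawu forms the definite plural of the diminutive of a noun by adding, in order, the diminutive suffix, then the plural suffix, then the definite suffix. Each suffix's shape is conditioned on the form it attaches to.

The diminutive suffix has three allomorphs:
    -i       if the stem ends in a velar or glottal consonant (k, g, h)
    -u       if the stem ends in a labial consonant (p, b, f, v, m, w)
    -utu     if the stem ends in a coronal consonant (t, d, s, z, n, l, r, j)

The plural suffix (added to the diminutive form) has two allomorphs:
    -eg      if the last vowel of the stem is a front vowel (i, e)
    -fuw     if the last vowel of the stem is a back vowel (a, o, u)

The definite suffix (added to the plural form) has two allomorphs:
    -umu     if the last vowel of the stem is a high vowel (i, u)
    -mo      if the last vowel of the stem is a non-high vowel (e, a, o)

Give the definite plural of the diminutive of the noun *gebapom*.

gebapomufuwumu

Since the final consonant of *gebapom* is /m/ (labial), it takes -u, giving *gebapomu*.
The diminutive form *gebapomu* — last vowel /u/ (a back vowel) → -fuw → *gebapomufuw*.
The plural form *gebapomufuw* — last vowel /u/ (a high vowel) → -umu → *gebapomufuwumu*.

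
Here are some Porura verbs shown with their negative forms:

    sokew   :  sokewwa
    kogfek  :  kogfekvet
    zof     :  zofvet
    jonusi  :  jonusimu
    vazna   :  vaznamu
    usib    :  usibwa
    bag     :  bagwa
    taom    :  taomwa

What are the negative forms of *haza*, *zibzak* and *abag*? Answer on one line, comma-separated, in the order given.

The suffix is conditioned by the final sound: -vet when the stem ends in a voiceless consonant (*kogfek*, *zof*); -wa when the stem ends in a voiced consonant (*sokew*, *usib*, *bag*, *taom*); -mu when the stem ends in a vowel (*jonusi*, *vazna*).
Since the final sound of *haza* is /a/ (a vowel), it takes -mu, giving *hazamu*.
*zibzak*: final sound = /k/, a voiceless consonant → -vet → *zibzakvet*.
The final sound of *abag* is /g/, which is a voiced consonant, so the suffix is -wa, giving *abagwa*.

hazamu, zibzakvet, abagwa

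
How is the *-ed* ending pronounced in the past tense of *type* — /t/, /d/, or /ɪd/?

The stem *type* ends in a voiceless consonant other than /t/.
The -ed suffix is realized as /ɪd/ after /t, d/; as /t/ after other voiceless consonants; and as /d/ after other voiced sounds.
So -ed on *type* is pronounced /t/.

/t/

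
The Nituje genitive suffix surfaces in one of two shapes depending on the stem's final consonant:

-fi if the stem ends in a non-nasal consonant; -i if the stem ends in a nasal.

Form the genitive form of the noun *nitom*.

Since the final consonant of *nitom* is /m/ (a nasal), it takes -i, giving *nitomi*.

nitomi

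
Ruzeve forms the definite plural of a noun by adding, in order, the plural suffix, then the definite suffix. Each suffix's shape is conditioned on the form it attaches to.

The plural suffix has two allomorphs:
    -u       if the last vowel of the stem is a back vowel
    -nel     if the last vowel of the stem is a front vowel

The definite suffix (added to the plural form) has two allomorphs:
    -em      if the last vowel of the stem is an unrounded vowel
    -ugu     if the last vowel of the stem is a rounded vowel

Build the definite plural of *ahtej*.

ahtejnelem

The last vowel of *ahtej* is /e/, which is a front vowel, so the plural suffix is -nel, giving *ahtejnel*.
Since the last vowel of the plural form *ahtejnel* is /e/ (an unrounded vowel), it takes -em, giving *ahtejnelem*.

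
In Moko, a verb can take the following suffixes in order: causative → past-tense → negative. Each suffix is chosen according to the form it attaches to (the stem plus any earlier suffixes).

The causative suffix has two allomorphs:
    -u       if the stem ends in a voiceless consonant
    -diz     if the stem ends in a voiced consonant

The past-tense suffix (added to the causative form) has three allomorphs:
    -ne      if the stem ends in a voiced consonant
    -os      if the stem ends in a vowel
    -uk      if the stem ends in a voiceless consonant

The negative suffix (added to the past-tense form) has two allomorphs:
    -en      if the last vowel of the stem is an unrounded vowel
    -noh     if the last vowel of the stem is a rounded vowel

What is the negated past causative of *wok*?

*wok*: final consonant = /k/, voiceless → -u → *woku*.
The causative form *woku*: final sound = /u/, a vowel → -os → *wokuos*.
The past-tense form *wokuos* — last vowel /o/ (a rounded vowel) → -noh → *wokuosnoh*.

wokuosnoh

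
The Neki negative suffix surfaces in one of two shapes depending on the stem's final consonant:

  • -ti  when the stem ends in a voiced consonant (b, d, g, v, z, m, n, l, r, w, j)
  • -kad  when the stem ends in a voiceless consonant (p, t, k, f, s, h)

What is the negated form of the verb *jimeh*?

Since the final consonant of *jimeh* is /h/ (voiceless), it takes -kad, giving *jimehkad*.

jimehkad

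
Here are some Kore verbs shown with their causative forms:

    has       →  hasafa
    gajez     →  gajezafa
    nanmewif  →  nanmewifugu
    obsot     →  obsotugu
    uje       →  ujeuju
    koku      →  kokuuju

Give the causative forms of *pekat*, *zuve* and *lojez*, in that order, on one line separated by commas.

pekatugu, zuveuju, lojezafa

Looking at the final sound of each stem: -afa when the stem ends in a sibilant (*has*, *gajez*); -ugu when the stem ends in a non-sibilant consonant (*nanmewif*, *obsot*); -uju when the stem ends in a vowel (*uje*, *koku*).
Since the final sound of *pekat* is /t/ (a non-sibilant consonant), it takes -ugu, giving *pekatugu*.
*zuve* — final sound /e/ (a vowel) → -uju → *zuveuju*.
*lojez*: final sound = /z/, a sibilant → -afa → *lojezafa*.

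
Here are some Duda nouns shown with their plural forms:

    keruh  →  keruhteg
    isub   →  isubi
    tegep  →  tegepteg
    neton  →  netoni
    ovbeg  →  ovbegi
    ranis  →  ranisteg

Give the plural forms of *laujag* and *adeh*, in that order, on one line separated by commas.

laujagi, adehteg

Looking at the final consonant of each stem: -teg when the stem ends in a voiceless consonant (*keruh*, *tegep*, *ranis*); -i when the stem ends in a voiced consonant (*isub*, *neton*, *ovbeg*).
*laujag* — final consonant /g/ (voiced) → -i → *laujagi*.
Since the final consonant of *adeh* is /h/ (voiceless), it takes -teg, giving *adehteg*.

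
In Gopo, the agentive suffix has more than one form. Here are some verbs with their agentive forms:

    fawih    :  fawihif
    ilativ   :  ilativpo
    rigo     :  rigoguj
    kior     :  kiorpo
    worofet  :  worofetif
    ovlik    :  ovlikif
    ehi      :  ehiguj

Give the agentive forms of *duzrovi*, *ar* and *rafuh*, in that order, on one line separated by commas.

duzroviguj, arpo, rafuhif

The pattern is voicing of the final sound: -if when the stem ends in a voiceless consonant (*fawih*, *worofet*, *ovlik*); -po when the stem ends in a voiced consonant (*ilativ*, *kior*); -guj when the stem ends in a vowel (*rigo*, *ehi*).
*duzrovi*: final sound = /i/, a vowel → -guj → *duzroviguj*.
*ar*: final sound = /r/, a voiced consonant → -po → *arpo*.
*rafuh*: final sound = /h/, a voiceless consonant → -if → *rafuhif*.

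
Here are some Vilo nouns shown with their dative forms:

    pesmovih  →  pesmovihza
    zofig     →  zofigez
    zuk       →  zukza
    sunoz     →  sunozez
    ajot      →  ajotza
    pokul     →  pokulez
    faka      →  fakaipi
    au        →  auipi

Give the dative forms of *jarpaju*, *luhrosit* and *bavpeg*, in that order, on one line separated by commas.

jarpajuipi, luhrositza, bavpegez

The pattern is voicing of the final sound: -za when the stem ends in a voiceless consonant (*pesmovih*, *zuk*, *ajot*); -ez when the stem ends in a voiced consonant (*zofig*, *sunoz*, *pokul*); -ipi when the stem ends in a vowel (*faka*, *au*).
*jarpaju*: final sound = /u/, a vowel → -ipi → *jarpajuipi*.
Since the final sound of *luhrosit* is /t/ (a voiceless consonant), it takes -za, giving *luhrositza*.
*bavpeg*: final sound = /g/, a voiced consonant → -ez → *bavpegez*.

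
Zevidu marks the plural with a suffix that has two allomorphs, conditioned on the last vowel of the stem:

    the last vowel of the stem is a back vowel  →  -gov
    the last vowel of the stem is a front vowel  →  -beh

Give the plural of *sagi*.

sagibeh

Since the last vowel of *sagi* is /i/ (a front vowel), it takes -beh, giving *sagibeh*.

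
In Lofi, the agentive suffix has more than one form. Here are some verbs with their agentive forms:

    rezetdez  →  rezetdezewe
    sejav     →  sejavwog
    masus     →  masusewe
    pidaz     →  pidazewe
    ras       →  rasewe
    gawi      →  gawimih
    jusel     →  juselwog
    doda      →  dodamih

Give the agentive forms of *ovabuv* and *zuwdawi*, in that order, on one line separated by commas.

Looking at the final sound of each stem: -ewe when the stem ends in a sibilant (*rezetdez*, *masus*, *pidaz*, *ras*); -wog when the stem ends in a non-sibilant consonant (*sejav*, *jusel*); -mih when the stem ends in a vowel (*gawi*, *doda*).
*ovabuv*: final sound = /v/, a non-sibilant consonant → -wog → *ovabuvwog*.
*zuwdawi* — final sound /i/ (a vowel) → -mih → *zuwdawimih*.

ovabuvwog, zuwdawimih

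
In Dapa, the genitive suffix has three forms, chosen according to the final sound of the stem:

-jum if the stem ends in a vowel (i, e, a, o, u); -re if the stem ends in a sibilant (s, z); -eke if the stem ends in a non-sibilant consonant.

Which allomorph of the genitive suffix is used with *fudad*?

*fudad*: final sound = /d/, a non-sibilant consonant → -eke.

-eke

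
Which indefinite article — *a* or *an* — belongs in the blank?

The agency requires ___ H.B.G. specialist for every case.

an

The indefinite article is chosen by the initial *sound* of the following word, not its spelling.
The initialism *H.B.G.* is read letter by letter; the first letter, H, is pronounced /eɪtʃ/, which begins with a vowel sound.
So the article is *an*: The agency requires an H.B.G. specialist for every case.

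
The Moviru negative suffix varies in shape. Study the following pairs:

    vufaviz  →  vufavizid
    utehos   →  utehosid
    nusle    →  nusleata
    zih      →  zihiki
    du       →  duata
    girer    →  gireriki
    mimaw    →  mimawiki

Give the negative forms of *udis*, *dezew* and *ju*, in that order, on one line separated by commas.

The pattern is sibilance of the final sound: -id when the stem ends in a sibilant (*vufaviz*, *utehos*); -iki when the stem ends in a non-sibilant consonant (*zih*, *girer*, *mimaw*); -ata when the stem ends in a vowel (*nusle*, *du*).
*udis* — final sound /s/ (a sibilant) → -id → *udisid*.
*dezew* — final sound /w/ (a non-sibilant consonant) → -iki → *dezewiki*.
Since the final sound of *ju* is /u/ (a vowel), it takes -ata, giving *juata*.

udisid, dezewiki, juata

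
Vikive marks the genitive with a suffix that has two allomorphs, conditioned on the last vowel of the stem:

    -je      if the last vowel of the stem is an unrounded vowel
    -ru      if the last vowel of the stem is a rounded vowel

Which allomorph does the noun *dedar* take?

*dedar* — last vowel /a/ (an unrounded vowel) → -je.

-je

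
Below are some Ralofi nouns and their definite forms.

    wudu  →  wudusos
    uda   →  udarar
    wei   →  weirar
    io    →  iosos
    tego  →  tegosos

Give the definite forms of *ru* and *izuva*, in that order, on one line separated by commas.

Looking at the last vowel of each stem: -sos when the last vowel of the stem is a rounded vowel (*wudu*, *io*, *tego*); -rar when the last vowel of the stem is an unrounded vowel (*uda*, *wei*).
Since the last vowel of *ru* is /u/ (a rounded vowel), it takes -sos, giving *rusos*.
*izuva*: last vowel = /a/, an unrounded vowel → -rar → *izuvarar*.

rusos, izuvarar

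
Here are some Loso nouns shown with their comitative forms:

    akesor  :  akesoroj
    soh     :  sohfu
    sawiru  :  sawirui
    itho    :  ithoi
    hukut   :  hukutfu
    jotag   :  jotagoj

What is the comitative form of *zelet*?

The pattern is voicing of the final sound: -fu when the stem ends in a voiceless consonant (*soh*, *hukut*); -oj when the stem ends in a voiced consonant (*akesor*, *jotag*); -i when the stem ends in a vowel (*sawiru*, *itho*).
Since the final sound of *zelet* is /t/ (a voiceless consonant), it takes -fu, giving *zeletfu*.

zeletfu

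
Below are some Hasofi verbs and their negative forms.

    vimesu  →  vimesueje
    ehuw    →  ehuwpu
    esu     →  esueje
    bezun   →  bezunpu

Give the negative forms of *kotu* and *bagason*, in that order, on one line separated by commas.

kotueje, bagasonpu

The alternation tracks the final sound of the stem — -pu when the stem ends in a consonant (*ehuw*, *bezun*); -eje when the stem ends in a vowel (*vimesu*, *esu*).
*kotu* — final sound /u/ (a vowel) → -eje → *kotueje*.
*bagason* — final sound /n/ (a consonant) → -pu → *bagasonpu*.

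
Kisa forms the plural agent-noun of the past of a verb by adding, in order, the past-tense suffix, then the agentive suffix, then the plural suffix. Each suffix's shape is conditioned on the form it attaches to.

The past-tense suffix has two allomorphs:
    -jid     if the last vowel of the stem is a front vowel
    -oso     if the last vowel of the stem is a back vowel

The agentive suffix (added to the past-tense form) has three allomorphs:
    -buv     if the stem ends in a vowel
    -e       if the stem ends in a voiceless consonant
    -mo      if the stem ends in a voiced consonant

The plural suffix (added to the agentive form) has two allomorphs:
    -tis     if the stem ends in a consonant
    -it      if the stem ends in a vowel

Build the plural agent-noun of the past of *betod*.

betodosobuvtis

*betod* — last vowel /o/ (a back vowel) → -oso → *betodoso*.
The past-tense form *betodoso*: final sound = /o/, a vowel → -buv → *betodosobuv*.
The agentive form *betodosobuv*: final sound = /v/, a consonant → -tis → *betodosobuvtis*.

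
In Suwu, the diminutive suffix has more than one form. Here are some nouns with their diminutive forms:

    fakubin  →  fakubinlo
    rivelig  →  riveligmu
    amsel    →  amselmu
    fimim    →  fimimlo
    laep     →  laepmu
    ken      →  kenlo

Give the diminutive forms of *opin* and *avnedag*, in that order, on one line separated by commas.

The suffix is conditioned by the final consonant: -lo when the stem ends in a nasal (*fakubin*, *fimim*, *ken*); -mu when the stem ends in a non-nasal consonant (*rivelig*, *amsel*, *laep*).
The final consonant of *opin* is /n/, which is a nasal, so the suffix is -lo, giving *opinlo*.
*avnedag* — final consonant /g/ (non-nasal) → -mu → *avnedagmu*.

opinlo, avnedagmu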